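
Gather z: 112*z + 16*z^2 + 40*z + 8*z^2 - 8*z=24*z^2 + 144*z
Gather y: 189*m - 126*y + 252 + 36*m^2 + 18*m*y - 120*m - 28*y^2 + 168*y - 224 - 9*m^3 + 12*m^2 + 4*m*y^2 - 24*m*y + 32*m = -9*m^3 + 48*m^2 + 101*m + y^2*(4*m - 28) + y*(42 - 6*m) + 28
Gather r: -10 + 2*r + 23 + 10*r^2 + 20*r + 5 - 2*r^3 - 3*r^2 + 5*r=-2*r^3 + 7*r^2 + 27*r + 18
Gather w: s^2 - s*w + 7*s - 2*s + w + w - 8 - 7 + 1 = s^2 + 5*s + w*(2 - s) - 14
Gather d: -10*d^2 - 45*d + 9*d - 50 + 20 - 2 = -10*d^2 - 36*d - 32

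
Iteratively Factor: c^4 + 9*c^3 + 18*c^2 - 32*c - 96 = (c - 2)*(c^3 + 11*c^2 + 40*c + 48) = (c - 2)*(c + 4)*(c^2 + 7*c + 12) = (c - 2)*(c + 3)*(c + 4)*(c + 4)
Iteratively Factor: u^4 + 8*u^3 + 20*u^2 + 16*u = (u)*(u^3 + 8*u^2 + 20*u + 16) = u*(u + 2)*(u^2 + 6*u + 8) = u*(u + 2)*(u + 4)*(u + 2)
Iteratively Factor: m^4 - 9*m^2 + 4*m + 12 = (m - 2)*(m^3 + 2*m^2 - 5*m - 6) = (m - 2)^2*(m^2 + 4*m + 3) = (m - 2)^2*(m + 3)*(m + 1)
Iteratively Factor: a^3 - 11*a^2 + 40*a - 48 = (a - 4)*(a^2 - 7*a + 12) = (a - 4)*(a - 3)*(a - 4)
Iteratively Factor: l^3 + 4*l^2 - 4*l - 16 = (l + 2)*(l^2 + 2*l - 8) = (l + 2)*(l + 4)*(l - 2)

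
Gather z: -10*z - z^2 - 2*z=-z^2 - 12*z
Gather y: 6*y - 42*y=-36*y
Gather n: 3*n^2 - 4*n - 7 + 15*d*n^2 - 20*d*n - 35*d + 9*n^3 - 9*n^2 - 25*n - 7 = -35*d + 9*n^3 + n^2*(15*d - 6) + n*(-20*d - 29) - 14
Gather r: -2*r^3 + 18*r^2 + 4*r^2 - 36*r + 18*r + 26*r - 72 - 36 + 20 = -2*r^3 + 22*r^2 + 8*r - 88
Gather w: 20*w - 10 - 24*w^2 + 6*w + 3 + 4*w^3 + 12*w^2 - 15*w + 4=4*w^3 - 12*w^2 + 11*w - 3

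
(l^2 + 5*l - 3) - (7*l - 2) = l^2 - 2*l - 1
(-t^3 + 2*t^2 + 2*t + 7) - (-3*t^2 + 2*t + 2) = -t^3 + 5*t^2 + 5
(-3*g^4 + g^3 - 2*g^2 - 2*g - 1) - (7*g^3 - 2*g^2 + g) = -3*g^4 - 6*g^3 - 3*g - 1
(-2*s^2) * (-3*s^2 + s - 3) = 6*s^4 - 2*s^3 + 6*s^2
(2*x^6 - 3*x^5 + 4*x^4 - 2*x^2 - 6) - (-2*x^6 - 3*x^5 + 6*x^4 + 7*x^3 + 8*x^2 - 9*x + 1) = 4*x^6 - 2*x^4 - 7*x^3 - 10*x^2 + 9*x - 7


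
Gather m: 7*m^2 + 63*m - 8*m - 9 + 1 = 7*m^2 + 55*m - 8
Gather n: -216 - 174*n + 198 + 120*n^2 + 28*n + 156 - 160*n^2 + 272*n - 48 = -40*n^2 + 126*n + 90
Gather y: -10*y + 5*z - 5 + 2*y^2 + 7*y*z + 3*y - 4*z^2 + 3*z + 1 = 2*y^2 + y*(7*z - 7) - 4*z^2 + 8*z - 4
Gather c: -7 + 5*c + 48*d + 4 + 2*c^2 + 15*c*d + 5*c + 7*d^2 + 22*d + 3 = 2*c^2 + c*(15*d + 10) + 7*d^2 + 70*d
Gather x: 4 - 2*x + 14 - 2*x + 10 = 28 - 4*x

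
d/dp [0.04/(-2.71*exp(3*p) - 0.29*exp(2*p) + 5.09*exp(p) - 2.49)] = (0.3252*exp(2*p) + 0.0232*exp(p) - 0.2036)*exp(p)/(2.71*exp(3*p) + 0.29*exp(2*p) - 5.09*exp(p) + 2.49)^2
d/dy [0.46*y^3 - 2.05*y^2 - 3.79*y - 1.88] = 1.38*y^2 - 4.1*y - 3.79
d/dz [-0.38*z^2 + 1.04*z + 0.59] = 1.04 - 0.76*z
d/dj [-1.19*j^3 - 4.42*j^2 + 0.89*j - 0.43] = -3.57*j^2 - 8.84*j + 0.89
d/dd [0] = 0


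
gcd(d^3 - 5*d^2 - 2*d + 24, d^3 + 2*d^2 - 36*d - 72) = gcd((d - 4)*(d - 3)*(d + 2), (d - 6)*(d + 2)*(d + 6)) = d + 2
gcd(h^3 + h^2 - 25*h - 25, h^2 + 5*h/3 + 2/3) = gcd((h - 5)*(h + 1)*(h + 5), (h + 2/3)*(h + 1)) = h + 1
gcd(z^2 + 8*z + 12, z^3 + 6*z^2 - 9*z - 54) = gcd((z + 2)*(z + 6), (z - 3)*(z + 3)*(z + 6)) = z + 6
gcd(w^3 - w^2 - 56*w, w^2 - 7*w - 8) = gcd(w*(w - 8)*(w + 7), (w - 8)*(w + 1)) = w - 8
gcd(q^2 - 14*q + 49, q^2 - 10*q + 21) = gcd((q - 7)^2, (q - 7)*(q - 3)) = q - 7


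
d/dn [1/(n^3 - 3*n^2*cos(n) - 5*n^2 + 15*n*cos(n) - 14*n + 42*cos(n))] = (-3*n^2*sin(n) - 3*n^2 + 15*n*sin(n) + 6*n*cos(n) + 10*n + 42*sin(n) - 15*cos(n) + 14)/((n - 7)^2*(n + 2)^2*(n - 3*cos(n))^2)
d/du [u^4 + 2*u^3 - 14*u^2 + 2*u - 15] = 4*u^3 + 6*u^2 - 28*u + 2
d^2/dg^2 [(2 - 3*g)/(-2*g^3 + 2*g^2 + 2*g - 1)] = 4*(18*g^5 - 42*g^4 + 44*g^3 - 18*g^2 + 3*g - 3)/(8*g^9 - 24*g^8 + 52*g^6 - 24*g^5 - 36*g^4 + 22*g^3 + 6*g^2 - 6*g + 1)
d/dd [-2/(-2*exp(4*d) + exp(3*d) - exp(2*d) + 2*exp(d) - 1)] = (-16*exp(3*d) + 6*exp(2*d) - 4*exp(d) + 4)*exp(d)/(2*exp(4*d) - exp(3*d) + exp(2*d) - 2*exp(d) + 1)^2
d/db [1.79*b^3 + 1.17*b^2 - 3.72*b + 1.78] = 5.37*b^2 + 2.34*b - 3.72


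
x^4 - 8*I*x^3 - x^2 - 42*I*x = x*(x - 7*I)*(x - 3*I)*(x + 2*I)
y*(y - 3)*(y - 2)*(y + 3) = y^4 - 2*y^3 - 9*y^2 + 18*y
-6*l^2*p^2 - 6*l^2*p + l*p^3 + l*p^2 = p*(-6*l + p)*(l*p + l)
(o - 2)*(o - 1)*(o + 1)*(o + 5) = o^4 + 3*o^3 - 11*o^2 - 3*o + 10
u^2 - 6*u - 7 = (u - 7)*(u + 1)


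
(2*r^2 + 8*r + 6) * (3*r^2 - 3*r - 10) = 6*r^4 + 18*r^3 - 26*r^2 - 98*r - 60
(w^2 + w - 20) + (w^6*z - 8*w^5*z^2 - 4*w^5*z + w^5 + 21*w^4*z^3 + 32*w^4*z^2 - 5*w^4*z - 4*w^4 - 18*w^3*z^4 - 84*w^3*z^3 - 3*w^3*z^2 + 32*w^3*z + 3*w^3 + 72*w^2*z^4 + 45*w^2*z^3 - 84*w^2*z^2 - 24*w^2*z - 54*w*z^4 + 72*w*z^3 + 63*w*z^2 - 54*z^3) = w^6*z - 8*w^5*z^2 - 4*w^5*z + w^5 + 21*w^4*z^3 + 32*w^4*z^2 - 5*w^4*z - 4*w^4 - 18*w^3*z^4 - 84*w^3*z^3 - 3*w^3*z^2 + 32*w^3*z + 3*w^3 + 72*w^2*z^4 + 45*w^2*z^3 - 84*w^2*z^2 - 24*w^2*z + w^2 - 54*w*z^4 + 72*w*z^3 + 63*w*z^2 + w - 54*z^3 - 20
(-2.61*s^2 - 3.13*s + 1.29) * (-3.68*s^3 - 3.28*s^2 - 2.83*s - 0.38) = 9.6048*s^5 + 20.0792*s^4 + 12.9055*s^3 + 5.6185*s^2 - 2.4613*s - 0.4902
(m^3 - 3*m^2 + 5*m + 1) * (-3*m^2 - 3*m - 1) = -3*m^5 + 6*m^4 - 7*m^3 - 15*m^2 - 8*m - 1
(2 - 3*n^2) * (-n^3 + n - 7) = 3*n^5 - 5*n^3 + 21*n^2 + 2*n - 14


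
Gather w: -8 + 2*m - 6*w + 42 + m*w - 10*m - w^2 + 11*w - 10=-8*m - w^2 + w*(m + 5) + 24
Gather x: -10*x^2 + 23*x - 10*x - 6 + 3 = -10*x^2 + 13*x - 3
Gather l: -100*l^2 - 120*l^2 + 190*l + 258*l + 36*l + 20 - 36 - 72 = -220*l^2 + 484*l - 88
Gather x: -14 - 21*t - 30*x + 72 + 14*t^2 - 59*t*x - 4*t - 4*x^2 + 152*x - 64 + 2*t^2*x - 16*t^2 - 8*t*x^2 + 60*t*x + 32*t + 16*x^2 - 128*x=-2*t^2 + 7*t + x^2*(12 - 8*t) + x*(2*t^2 + t - 6) - 6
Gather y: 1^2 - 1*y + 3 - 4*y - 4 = -5*y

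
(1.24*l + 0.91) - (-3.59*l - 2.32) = 4.83*l + 3.23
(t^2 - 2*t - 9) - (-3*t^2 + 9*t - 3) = 4*t^2 - 11*t - 6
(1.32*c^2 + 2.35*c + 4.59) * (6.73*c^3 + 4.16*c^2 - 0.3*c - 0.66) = 8.8836*c^5 + 21.3067*c^4 + 40.2707*c^3 + 17.5182*c^2 - 2.928*c - 3.0294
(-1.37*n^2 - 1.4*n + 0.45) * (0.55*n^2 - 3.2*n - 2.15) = -0.7535*n^4 + 3.614*n^3 + 7.673*n^2 + 1.57*n - 0.9675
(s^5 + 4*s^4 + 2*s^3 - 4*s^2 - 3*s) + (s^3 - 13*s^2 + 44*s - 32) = s^5 + 4*s^4 + 3*s^3 - 17*s^2 + 41*s - 32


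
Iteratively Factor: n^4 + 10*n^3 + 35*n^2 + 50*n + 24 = (n + 1)*(n^3 + 9*n^2 + 26*n + 24) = (n + 1)*(n + 2)*(n^2 + 7*n + 12) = (n + 1)*(n + 2)*(n + 4)*(n + 3)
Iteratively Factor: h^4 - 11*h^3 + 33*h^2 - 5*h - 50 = (h + 1)*(h^3 - 12*h^2 + 45*h - 50) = (h - 5)*(h + 1)*(h^2 - 7*h + 10) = (h - 5)*(h - 2)*(h + 1)*(h - 5)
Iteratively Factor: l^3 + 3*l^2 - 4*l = (l)*(l^2 + 3*l - 4) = l*(l + 4)*(l - 1)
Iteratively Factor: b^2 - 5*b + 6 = (b - 3)*(b - 2)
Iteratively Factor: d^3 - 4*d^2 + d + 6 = (d + 1)*(d^2 - 5*d + 6) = (d - 2)*(d + 1)*(d - 3)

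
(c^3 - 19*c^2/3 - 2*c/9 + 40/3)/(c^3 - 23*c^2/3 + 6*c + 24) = (c - 5/3)/(c - 3)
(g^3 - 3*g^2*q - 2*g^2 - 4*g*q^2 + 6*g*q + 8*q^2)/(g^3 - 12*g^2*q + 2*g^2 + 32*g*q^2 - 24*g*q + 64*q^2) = (-g^2 - g*q + 2*g + 2*q)/(-g^2 + 8*g*q - 2*g + 16*q)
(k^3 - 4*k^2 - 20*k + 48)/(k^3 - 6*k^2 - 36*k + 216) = (k^2 + 2*k - 8)/(k^2 - 36)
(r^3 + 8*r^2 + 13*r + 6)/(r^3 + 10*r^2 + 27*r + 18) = (r + 1)/(r + 3)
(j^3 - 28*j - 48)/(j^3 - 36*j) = (j^2 + 6*j + 8)/(j*(j + 6))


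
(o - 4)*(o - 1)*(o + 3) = o^3 - 2*o^2 - 11*o + 12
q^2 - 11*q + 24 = (q - 8)*(q - 3)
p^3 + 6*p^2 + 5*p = p*(p + 1)*(p + 5)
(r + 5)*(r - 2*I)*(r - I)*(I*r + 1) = I*r^4 + 4*r^3 + 5*I*r^3 + 20*r^2 - 5*I*r^2 - 2*r - 25*I*r - 10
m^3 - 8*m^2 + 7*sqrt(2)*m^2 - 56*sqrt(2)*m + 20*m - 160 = (m - 8)*(m + 2*sqrt(2))*(m + 5*sqrt(2))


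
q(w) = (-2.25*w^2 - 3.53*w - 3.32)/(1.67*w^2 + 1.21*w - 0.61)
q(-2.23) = -1.33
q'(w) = (-4.5*w - 3.53)/(1.67*w^2 + 1.21*w - 0.61) + (-3.34*w - 1.21)*(-2.25*w^2 - 3.53*w - 3.32)/(1.67*w^2 + 1.21*w - 0.61)^2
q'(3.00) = 0.23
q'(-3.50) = -0.01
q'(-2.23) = -0.36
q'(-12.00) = 0.01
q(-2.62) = -1.24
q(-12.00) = -1.26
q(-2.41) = -1.28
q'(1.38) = 1.74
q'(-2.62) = -0.14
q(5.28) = -1.62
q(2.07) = -2.24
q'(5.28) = 0.06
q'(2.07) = 0.59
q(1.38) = -2.94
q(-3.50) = -1.19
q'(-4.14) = 0.01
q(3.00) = -1.89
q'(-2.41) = -0.23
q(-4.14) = -1.19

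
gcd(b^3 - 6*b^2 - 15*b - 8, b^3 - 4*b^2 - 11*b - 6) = b^2 + 2*b + 1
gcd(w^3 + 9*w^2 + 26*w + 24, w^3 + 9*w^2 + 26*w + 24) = w^3 + 9*w^2 + 26*w + 24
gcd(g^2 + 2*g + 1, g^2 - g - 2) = g + 1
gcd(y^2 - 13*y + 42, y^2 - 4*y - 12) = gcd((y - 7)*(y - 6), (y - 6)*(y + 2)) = y - 6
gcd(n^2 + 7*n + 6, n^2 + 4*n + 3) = n + 1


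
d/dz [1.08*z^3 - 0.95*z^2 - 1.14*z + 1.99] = 3.24*z^2 - 1.9*z - 1.14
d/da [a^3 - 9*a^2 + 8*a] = 3*a^2 - 18*a + 8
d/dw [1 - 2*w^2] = -4*w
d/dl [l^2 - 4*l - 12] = 2*l - 4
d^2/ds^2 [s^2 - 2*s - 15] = 2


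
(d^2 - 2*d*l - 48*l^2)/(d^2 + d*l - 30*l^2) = (d - 8*l)/(d - 5*l)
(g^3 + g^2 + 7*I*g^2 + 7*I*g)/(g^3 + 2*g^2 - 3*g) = (g^2 + g + 7*I*g + 7*I)/(g^2 + 2*g - 3)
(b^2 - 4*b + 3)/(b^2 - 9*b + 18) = (b - 1)/(b - 6)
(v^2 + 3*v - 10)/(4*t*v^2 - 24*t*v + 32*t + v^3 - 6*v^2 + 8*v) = (v + 5)/(4*t*v - 16*t + v^2 - 4*v)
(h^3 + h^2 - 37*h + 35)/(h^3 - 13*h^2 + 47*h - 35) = (h + 7)/(h - 7)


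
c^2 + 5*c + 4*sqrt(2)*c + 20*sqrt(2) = (c + 5)*(c + 4*sqrt(2))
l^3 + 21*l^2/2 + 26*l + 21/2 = (l + 1/2)*(l + 3)*(l + 7)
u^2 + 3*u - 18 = (u - 3)*(u + 6)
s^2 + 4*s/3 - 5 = (s - 5/3)*(s + 3)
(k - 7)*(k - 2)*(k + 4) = k^3 - 5*k^2 - 22*k + 56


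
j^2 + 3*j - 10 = (j - 2)*(j + 5)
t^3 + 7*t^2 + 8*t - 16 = (t - 1)*(t + 4)^2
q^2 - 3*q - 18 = (q - 6)*(q + 3)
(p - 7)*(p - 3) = p^2 - 10*p + 21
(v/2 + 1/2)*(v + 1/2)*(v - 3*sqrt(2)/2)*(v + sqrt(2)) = v^4/2 - sqrt(2)*v^3/4 + 3*v^3/4 - 5*v^2/4 - 3*sqrt(2)*v^2/8 - 9*v/4 - sqrt(2)*v/8 - 3/4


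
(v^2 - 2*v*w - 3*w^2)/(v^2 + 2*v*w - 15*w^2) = (v + w)/(v + 5*w)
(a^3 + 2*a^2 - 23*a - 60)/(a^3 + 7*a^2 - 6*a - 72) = (a^2 - 2*a - 15)/(a^2 + 3*a - 18)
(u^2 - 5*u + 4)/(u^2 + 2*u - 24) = (u - 1)/(u + 6)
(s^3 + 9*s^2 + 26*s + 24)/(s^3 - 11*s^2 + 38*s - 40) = (s^3 + 9*s^2 + 26*s + 24)/(s^3 - 11*s^2 + 38*s - 40)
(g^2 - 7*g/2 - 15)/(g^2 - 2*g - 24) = (g + 5/2)/(g + 4)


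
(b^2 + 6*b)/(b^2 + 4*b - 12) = b/(b - 2)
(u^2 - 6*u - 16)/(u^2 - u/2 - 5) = 2*(u - 8)/(2*u - 5)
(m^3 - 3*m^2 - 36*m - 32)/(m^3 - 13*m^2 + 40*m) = (m^2 + 5*m + 4)/(m*(m - 5))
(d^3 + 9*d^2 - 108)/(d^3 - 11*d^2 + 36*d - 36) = (d^2 + 12*d + 36)/(d^2 - 8*d + 12)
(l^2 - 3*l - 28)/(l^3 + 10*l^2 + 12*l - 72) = (l^2 - 3*l - 28)/(l^3 + 10*l^2 + 12*l - 72)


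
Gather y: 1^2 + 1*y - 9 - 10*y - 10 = -9*y - 18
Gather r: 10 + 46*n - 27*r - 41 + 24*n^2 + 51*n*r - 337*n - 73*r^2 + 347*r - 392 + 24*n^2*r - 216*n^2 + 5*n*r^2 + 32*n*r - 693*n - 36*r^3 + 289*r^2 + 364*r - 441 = -192*n^2 - 984*n - 36*r^3 + r^2*(5*n + 216) + r*(24*n^2 + 83*n + 684) - 864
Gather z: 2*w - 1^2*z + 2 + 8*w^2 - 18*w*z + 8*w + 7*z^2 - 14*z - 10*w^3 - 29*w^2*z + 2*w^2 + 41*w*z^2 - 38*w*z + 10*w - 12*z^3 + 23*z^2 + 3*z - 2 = -10*w^3 + 10*w^2 + 20*w - 12*z^3 + z^2*(41*w + 30) + z*(-29*w^2 - 56*w - 12)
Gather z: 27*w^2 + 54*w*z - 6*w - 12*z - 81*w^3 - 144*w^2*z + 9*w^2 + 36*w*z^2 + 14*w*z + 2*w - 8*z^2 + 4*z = -81*w^3 + 36*w^2 - 4*w + z^2*(36*w - 8) + z*(-144*w^2 + 68*w - 8)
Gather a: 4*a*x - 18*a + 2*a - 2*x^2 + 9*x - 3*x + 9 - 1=a*(4*x - 16) - 2*x^2 + 6*x + 8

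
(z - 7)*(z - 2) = z^2 - 9*z + 14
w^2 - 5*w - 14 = (w - 7)*(w + 2)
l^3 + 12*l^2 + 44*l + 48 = (l + 2)*(l + 4)*(l + 6)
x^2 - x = x*(x - 1)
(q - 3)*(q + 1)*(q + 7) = q^3 + 5*q^2 - 17*q - 21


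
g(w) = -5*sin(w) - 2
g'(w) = -5*cos(w)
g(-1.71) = 2.95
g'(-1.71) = 0.69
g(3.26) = -1.41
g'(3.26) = 4.96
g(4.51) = 2.90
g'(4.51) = 1.01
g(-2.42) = 1.30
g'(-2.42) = 3.75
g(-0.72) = 1.30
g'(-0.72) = -3.76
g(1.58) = -7.00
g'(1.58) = 0.05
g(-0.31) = -0.47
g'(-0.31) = -4.76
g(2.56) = -4.75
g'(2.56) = 4.18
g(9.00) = -4.06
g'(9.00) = 4.56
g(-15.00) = 1.25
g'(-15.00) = 3.80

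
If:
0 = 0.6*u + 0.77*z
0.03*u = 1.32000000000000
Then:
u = 44.00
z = -34.29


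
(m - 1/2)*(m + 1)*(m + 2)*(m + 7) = m^4 + 19*m^3/2 + 18*m^2 + 5*m/2 - 7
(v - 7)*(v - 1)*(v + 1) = v^3 - 7*v^2 - v + 7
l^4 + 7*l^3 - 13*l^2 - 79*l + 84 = (l - 3)*(l - 1)*(l + 4)*(l + 7)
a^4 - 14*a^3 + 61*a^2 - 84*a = a*(a - 7)*(a - 4)*(a - 3)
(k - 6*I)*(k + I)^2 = k^3 - 4*I*k^2 + 11*k + 6*I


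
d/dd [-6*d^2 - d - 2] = -12*d - 1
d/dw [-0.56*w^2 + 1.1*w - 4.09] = 1.1 - 1.12*w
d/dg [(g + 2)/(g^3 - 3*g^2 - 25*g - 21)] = (g^3 - 3*g^2 - 25*g + (g + 2)*(-3*g^2 + 6*g + 25) - 21)/(-g^3 + 3*g^2 + 25*g + 21)^2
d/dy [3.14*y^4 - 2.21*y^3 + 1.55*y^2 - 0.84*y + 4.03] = 12.56*y^3 - 6.63*y^2 + 3.1*y - 0.84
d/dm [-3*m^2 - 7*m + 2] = -6*m - 7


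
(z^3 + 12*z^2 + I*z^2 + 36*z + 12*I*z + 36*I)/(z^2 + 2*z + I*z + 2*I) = (z^2 + 12*z + 36)/(z + 2)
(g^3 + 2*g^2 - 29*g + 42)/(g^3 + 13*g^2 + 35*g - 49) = (g^2 - 5*g + 6)/(g^2 + 6*g - 7)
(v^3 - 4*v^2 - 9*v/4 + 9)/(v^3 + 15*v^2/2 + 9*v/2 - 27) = (v^2 - 5*v/2 - 6)/(v^2 + 9*v + 18)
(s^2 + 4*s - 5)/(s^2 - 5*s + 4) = (s + 5)/(s - 4)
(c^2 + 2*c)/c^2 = (c + 2)/c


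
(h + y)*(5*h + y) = 5*h^2 + 6*h*y + y^2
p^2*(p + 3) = p^3 + 3*p^2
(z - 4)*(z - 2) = z^2 - 6*z + 8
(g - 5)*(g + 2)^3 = g^4 + g^3 - 18*g^2 - 52*g - 40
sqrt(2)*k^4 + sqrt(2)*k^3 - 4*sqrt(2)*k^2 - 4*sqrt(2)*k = k*(k - 2)*(k + 2)*(sqrt(2)*k + sqrt(2))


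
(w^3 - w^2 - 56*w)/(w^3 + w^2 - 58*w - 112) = w/(w + 2)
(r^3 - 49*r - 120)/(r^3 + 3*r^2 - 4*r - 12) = (r^2 - 3*r - 40)/(r^2 - 4)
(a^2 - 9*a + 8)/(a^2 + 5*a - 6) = (a - 8)/(a + 6)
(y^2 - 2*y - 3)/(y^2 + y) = (y - 3)/y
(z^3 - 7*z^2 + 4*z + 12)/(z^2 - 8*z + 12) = z + 1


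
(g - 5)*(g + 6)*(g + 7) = g^3 + 8*g^2 - 23*g - 210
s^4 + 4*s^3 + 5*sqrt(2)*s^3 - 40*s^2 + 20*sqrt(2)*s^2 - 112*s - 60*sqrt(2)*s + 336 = (s - 2)*(s + 6)*(s - 2*sqrt(2))*(s + 7*sqrt(2))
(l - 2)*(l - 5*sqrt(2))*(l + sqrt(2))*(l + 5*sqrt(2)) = l^4 - 2*l^3 + sqrt(2)*l^3 - 50*l^2 - 2*sqrt(2)*l^2 - 50*sqrt(2)*l + 100*l + 100*sqrt(2)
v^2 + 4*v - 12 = (v - 2)*(v + 6)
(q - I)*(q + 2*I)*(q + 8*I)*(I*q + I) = I*q^4 - 9*q^3 + I*q^3 - 9*q^2 - 6*I*q^2 - 16*q - 6*I*q - 16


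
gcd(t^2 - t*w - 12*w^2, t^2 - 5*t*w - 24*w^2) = t + 3*w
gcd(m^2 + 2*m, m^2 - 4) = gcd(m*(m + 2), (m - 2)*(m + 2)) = m + 2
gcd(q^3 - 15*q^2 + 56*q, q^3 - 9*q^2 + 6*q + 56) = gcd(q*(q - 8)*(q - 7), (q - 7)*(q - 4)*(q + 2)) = q - 7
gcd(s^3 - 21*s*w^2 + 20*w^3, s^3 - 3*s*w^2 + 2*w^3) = s - w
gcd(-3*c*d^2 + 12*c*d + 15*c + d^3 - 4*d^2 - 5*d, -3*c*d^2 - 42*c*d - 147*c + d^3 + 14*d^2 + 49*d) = 3*c - d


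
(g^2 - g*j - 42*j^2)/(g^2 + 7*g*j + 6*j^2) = (g - 7*j)/(g + j)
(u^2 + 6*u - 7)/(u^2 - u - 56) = (u - 1)/(u - 8)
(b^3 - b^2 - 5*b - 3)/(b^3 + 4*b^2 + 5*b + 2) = (b - 3)/(b + 2)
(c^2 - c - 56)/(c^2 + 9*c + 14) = (c - 8)/(c + 2)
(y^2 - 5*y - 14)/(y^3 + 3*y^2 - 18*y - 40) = (y - 7)/(y^2 + y - 20)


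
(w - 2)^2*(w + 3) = w^3 - w^2 - 8*w + 12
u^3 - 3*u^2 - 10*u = u*(u - 5)*(u + 2)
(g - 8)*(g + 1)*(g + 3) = g^3 - 4*g^2 - 29*g - 24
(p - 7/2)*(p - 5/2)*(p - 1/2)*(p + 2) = p^4 - 9*p^3/2 - 5*p^2/4 + 153*p/8 - 35/4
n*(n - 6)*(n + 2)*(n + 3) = n^4 - n^3 - 24*n^2 - 36*n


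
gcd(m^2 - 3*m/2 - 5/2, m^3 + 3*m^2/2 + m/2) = m + 1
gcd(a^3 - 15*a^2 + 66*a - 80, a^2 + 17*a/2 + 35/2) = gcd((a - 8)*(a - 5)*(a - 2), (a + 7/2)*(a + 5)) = 1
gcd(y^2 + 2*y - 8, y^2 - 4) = y - 2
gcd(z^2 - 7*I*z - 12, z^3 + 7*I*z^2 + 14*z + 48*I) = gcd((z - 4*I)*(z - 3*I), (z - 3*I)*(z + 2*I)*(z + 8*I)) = z - 3*I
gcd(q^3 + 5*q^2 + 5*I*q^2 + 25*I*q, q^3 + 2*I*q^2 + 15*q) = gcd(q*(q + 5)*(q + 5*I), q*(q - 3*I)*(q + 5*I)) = q^2 + 5*I*q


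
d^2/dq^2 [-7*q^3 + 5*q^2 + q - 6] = 10 - 42*q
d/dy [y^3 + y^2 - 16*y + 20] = 3*y^2 + 2*y - 16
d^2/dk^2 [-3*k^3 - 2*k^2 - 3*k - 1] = -18*k - 4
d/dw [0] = 0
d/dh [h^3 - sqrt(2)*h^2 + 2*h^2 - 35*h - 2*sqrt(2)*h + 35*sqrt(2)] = 3*h^2 - 2*sqrt(2)*h + 4*h - 35 - 2*sqrt(2)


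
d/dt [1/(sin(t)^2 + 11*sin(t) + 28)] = -(2*sin(t) + 11)*cos(t)/(sin(t)^2 + 11*sin(t) + 28)^2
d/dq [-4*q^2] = -8*q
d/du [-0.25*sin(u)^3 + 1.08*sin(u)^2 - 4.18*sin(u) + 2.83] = (-0.75*sin(u)^2 + 2.16*sin(u) - 4.18)*cos(u)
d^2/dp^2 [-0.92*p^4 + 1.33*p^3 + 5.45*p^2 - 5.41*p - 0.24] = -11.04*p^2 + 7.98*p + 10.9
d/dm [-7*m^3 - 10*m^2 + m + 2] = -21*m^2 - 20*m + 1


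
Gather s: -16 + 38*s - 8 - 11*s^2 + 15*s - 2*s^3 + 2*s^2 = -2*s^3 - 9*s^2 + 53*s - 24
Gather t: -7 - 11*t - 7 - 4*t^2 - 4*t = -4*t^2 - 15*t - 14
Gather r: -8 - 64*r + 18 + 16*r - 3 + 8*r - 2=5 - 40*r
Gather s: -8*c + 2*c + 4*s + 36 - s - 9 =-6*c + 3*s + 27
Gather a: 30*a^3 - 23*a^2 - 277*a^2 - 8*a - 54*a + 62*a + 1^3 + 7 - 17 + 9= 30*a^3 - 300*a^2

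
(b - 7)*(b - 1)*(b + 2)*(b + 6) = b^4 - 45*b^2 - 40*b + 84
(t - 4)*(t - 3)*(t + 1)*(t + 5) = t^4 - t^3 - 25*t^2 + 37*t + 60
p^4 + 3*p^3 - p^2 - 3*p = p*(p - 1)*(p + 1)*(p + 3)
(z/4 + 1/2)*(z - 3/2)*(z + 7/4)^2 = z^4/4 + z^3 + 29*z^2/64 - 287*z/128 - 147/64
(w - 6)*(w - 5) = w^2 - 11*w + 30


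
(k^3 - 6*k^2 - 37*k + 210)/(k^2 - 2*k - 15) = (k^2 - k - 42)/(k + 3)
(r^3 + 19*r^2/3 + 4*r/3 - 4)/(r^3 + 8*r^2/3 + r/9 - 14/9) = 3*(r + 6)/(3*r + 7)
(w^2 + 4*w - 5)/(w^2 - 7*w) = (w^2 + 4*w - 5)/(w*(w - 7))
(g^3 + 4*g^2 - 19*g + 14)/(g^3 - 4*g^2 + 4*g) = (g^2 + 6*g - 7)/(g*(g - 2))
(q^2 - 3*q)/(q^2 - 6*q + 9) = q/(q - 3)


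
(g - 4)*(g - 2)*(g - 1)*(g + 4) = g^4 - 3*g^3 - 14*g^2 + 48*g - 32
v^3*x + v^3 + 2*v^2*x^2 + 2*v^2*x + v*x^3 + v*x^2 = (v + x)^2*(v*x + v)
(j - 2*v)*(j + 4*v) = j^2 + 2*j*v - 8*v^2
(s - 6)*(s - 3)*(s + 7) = s^3 - 2*s^2 - 45*s + 126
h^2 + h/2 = h*(h + 1/2)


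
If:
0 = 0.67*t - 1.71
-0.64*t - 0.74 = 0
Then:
No Solution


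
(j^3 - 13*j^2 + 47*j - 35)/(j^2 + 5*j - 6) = (j^2 - 12*j + 35)/(j + 6)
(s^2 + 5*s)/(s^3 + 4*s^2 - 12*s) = (s + 5)/(s^2 + 4*s - 12)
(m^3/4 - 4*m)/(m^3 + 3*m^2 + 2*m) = (m^2 - 16)/(4*(m^2 + 3*m + 2))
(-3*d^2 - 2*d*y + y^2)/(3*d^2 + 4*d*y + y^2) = (-3*d + y)/(3*d + y)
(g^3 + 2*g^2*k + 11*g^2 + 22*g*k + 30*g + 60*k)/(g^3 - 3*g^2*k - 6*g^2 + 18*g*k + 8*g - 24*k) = (g^3 + 2*g^2*k + 11*g^2 + 22*g*k + 30*g + 60*k)/(g^3 - 3*g^2*k - 6*g^2 + 18*g*k + 8*g - 24*k)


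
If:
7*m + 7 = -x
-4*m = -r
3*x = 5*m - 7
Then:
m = -7/13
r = -28/13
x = -42/13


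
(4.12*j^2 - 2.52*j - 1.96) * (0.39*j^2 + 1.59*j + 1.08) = 1.6068*j^4 + 5.568*j^3 - 0.3216*j^2 - 5.838*j - 2.1168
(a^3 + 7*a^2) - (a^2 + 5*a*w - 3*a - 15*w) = a^3 + 6*a^2 - 5*a*w + 3*a + 15*w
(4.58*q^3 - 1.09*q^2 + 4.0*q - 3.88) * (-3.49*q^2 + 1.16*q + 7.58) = -15.9842*q^5 + 9.1169*q^4 + 19.492*q^3 + 9.919*q^2 + 25.8192*q - 29.4104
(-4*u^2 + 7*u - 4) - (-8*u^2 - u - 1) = 4*u^2 + 8*u - 3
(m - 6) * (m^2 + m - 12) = m^3 - 5*m^2 - 18*m + 72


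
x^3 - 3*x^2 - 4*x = x*(x - 4)*(x + 1)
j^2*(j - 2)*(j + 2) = j^4 - 4*j^2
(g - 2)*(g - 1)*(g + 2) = g^3 - g^2 - 4*g + 4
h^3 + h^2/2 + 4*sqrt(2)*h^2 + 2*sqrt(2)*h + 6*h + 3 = (h + 1/2)*(h + sqrt(2))*(h + 3*sqrt(2))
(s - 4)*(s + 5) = s^2 + s - 20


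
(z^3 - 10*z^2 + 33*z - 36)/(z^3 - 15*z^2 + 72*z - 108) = (z^2 - 7*z + 12)/(z^2 - 12*z + 36)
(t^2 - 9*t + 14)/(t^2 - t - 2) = (t - 7)/(t + 1)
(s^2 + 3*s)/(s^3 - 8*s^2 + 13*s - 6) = s*(s + 3)/(s^3 - 8*s^2 + 13*s - 6)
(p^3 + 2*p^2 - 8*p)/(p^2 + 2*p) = (p^2 + 2*p - 8)/(p + 2)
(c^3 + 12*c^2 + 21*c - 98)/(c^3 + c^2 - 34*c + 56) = (c + 7)/(c - 4)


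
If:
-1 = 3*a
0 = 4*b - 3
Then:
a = -1/3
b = 3/4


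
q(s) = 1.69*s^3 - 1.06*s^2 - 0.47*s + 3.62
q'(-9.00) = 429.28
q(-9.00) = -1310.02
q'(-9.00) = 429.28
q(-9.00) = -1310.02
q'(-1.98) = 23.60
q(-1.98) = -12.72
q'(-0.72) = 3.68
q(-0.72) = 2.78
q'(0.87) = 1.52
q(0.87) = 3.52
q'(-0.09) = -0.24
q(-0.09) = 3.65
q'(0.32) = -0.63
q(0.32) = 3.42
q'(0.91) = 1.80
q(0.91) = 3.59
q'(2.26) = 20.63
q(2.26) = 16.65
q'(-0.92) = 5.77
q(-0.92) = 1.84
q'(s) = 5.07*s^2 - 2.12*s - 0.47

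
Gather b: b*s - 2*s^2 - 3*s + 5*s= b*s - 2*s^2 + 2*s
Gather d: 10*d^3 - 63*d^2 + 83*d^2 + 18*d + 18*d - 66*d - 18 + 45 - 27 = 10*d^3 + 20*d^2 - 30*d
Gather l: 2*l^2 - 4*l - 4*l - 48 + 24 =2*l^2 - 8*l - 24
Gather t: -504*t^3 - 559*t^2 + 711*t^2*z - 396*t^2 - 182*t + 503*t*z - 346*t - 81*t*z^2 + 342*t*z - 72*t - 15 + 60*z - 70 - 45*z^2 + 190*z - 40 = -504*t^3 + t^2*(711*z - 955) + t*(-81*z^2 + 845*z - 600) - 45*z^2 + 250*z - 125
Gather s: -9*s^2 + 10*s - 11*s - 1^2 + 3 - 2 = -9*s^2 - s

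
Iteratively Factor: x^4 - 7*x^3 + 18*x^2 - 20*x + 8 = (x - 2)*(x^3 - 5*x^2 + 8*x - 4) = (x - 2)^2*(x^2 - 3*x + 2) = (x - 2)^2*(x - 1)*(x - 2)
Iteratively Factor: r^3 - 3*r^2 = (r - 3)*(r^2) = r*(r - 3)*(r)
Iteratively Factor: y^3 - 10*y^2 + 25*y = (y - 5)*(y^2 - 5*y) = (y - 5)^2*(y)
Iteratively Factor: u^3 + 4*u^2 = (u)*(u^2 + 4*u) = u*(u + 4)*(u)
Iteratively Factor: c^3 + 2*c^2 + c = (c + 1)*(c^2 + c) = (c + 1)^2*(c)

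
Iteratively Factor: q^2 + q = (q + 1)*(q)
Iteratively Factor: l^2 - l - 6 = (l - 3)*(l + 2)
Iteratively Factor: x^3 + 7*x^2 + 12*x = (x)*(x^2 + 7*x + 12) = x*(x + 3)*(x + 4)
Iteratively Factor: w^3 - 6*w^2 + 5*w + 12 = (w - 4)*(w^2 - 2*w - 3) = (w - 4)*(w - 3)*(w + 1)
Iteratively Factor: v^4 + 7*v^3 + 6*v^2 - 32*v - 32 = (v + 4)*(v^3 + 3*v^2 - 6*v - 8) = (v + 1)*(v + 4)*(v^2 + 2*v - 8) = (v - 2)*(v + 1)*(v + 4)*(v + 4)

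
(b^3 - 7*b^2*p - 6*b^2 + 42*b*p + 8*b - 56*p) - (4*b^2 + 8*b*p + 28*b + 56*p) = b^3 - 7*b^2*p - 10*b^2 + 34*b*p - 20*b - 112*p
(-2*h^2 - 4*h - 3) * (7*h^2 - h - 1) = -14*h^4 - 26*h^3 - 15*h^2 + 7*h + 3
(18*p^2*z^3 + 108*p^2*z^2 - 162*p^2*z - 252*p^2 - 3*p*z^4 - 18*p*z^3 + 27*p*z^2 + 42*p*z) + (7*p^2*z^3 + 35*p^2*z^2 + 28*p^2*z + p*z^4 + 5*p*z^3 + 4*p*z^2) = 25*p^2*z^3 + 143*p^2*z^2 - 134*p^2*z - 252*p^2 - 2*p*z^4 - 13*p*z^3 + 31*p*z^2 + 42*p*z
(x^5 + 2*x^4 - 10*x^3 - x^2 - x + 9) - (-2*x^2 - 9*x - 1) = x^5 + 2*x^4 - 10*x^3 + x^2 + 8*x + 10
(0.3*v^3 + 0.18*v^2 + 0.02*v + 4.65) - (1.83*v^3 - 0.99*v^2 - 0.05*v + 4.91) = -1.53*v^3 + 1.17*v^2 + 0.07*v - 0.26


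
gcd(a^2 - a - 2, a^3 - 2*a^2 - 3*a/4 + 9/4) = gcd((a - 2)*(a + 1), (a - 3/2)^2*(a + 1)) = a + 1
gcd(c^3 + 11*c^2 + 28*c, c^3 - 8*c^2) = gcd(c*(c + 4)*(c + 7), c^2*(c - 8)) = c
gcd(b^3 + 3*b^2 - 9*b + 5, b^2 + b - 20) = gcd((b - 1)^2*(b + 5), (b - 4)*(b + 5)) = b + 5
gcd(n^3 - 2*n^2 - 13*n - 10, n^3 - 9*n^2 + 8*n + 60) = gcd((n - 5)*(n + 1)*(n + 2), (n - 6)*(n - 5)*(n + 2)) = n^2 - 3*n - 10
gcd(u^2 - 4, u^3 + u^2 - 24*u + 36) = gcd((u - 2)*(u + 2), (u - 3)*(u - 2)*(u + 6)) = u - 2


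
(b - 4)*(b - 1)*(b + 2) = b^3 - 3*b^2 - 6*b + 8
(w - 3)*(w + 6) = w^2 + 3*w - 18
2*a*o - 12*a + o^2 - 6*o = (2*a + o)*(o - 6)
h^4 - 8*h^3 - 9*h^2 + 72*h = h*(h - 8)*(h - 3)*(h + 3)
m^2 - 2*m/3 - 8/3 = (m - 2)*(m + 4/3)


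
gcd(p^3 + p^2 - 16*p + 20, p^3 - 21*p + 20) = p + 5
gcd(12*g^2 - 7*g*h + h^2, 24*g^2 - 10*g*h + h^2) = 4*g - h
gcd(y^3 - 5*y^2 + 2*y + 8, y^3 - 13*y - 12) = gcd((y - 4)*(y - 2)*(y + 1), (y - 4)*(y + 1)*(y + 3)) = y^2 - 3*y - 4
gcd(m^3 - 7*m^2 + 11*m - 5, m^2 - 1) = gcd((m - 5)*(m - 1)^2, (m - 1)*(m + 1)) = m - 1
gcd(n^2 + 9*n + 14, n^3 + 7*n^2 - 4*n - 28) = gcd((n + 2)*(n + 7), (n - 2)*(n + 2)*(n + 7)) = n^2 + 9*n + 14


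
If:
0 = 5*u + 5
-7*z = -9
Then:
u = -1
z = 9/7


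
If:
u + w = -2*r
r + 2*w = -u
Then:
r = w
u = -3*w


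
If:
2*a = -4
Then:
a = -2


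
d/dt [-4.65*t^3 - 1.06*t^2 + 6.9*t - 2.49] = -13.95*t^2 - 2.12*t + 6.9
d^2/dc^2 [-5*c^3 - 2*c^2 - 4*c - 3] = -30*c - 4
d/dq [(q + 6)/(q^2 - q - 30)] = (q^2 - q - (q + 6)*(2*q - 1) - 30)/(-q^2 + q + 30)^2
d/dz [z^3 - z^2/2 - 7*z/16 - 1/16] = 3*z^2 - z - 7/16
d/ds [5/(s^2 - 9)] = -10*s/(s^2 - 9)^2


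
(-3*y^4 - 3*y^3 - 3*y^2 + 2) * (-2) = 6*y^4 + 6*y^3 + 6*y^2 - 4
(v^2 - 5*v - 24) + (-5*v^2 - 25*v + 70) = -4*v^2 - 30*v + 46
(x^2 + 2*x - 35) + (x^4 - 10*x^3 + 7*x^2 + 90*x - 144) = x^4 - 10*x^3 + 8*x^2 + 92*x - 179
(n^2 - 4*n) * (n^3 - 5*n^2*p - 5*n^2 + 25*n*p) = n^5 - 5*n^4*p - 9*n^4 + 45*n^3*p + 20*n^3 - 100*n^2*p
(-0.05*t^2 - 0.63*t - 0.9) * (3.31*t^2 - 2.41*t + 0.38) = -0.1655*t^4 - 1.9648*t^3 - 1.4797*t^2 + 1.9296*t - 0.342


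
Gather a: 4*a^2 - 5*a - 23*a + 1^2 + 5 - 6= 4*a^2 - 28*a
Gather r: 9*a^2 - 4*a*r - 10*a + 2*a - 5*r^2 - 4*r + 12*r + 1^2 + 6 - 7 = 9*a^2 - 8*a - 5*r^2 + r*(8 - 4*a)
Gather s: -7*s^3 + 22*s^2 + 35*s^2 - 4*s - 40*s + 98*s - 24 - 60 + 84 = -7*s^3 + 57*s^2 + 54*s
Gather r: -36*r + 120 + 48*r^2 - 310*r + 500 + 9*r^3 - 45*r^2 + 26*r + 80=9*r^3 + 3*r^2 - 320*r + 700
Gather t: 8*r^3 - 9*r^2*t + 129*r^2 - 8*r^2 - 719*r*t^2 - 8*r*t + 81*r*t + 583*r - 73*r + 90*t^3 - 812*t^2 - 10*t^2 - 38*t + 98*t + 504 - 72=8*r^3 + 121*r^2 + 510*r + 90*t^3 + t^2*(-719*r - 822) + t*(-9*r^2 + 73*r + 60) + 432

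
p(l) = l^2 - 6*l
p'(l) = 2*l - 6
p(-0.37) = 2.36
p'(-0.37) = -6.74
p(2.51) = -8.76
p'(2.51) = -0.98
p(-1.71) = 13.18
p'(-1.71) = -9.42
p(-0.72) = 4.84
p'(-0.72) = -7.44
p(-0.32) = 2.02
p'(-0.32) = -6.64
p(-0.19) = 1.18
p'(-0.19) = -6.38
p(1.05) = -5.20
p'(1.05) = -3.90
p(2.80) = -8.96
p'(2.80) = -0.40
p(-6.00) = 72.00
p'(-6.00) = -18.00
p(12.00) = 72.00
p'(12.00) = 18.00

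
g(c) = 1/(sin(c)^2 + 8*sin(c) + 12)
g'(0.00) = -0.06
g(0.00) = 0.08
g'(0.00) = -0.06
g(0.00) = 0.08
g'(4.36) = 0.07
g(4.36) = 0.19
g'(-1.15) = -0.08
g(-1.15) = 0.18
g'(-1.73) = 0.04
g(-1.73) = 0.20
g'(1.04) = -0.01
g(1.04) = 0.05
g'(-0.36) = -0.08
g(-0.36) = 0.11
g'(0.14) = -0.05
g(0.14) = 0.08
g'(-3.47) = 0.04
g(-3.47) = 0.07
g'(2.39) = 0.02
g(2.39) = 0.06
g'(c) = (-2*sin(c)*cos(c) - 8*cos(c))/(sin(c)^2 + 8*sin(c) + 12)^2 = -2*(sin(c) + 4)*cos(c)/(sin(c)^2 + 8*sin(c) + 12)^2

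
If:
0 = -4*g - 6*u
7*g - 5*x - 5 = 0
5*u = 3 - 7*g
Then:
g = 9/11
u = -6/11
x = 8/55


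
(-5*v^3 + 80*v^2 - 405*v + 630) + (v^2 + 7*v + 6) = -5*v^3 + 81*v^2 - 398*v + 636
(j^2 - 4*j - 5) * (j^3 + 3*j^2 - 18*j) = j^5 - j^4 - 35*j^3 + 57*j^2 + 90*j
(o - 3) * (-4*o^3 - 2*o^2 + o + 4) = -4*o^4 + 10*o^3 + 7*o^2 + o - 12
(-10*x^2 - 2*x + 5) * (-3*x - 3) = 30*x^3 + 36*x^2 - 9*x - 15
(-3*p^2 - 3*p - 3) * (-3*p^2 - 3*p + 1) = 9*p^4 + 18*p^3 + 15*p^2 + 6*p - 3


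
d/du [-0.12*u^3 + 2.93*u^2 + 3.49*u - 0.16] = -0.36*u^2 + 5.86*u + 3.49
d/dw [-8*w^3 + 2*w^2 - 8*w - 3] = -24*w^2 + 4*w - 8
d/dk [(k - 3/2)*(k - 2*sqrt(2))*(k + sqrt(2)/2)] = 3*k^2 - 3*sqrt(2)*k - 3*k - 2 + 9*sqrt(2)/4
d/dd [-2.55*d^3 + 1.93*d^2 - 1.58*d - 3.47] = -7.65*d^2 + 3.86*d - 1.58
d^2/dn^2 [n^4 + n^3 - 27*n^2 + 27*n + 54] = 12*n^2 + 6*n - 54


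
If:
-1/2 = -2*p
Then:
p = 1/4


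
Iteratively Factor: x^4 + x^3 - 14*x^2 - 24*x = (x - 4)*(x^3 + 5*x^2 + 6*x) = x*(x - 4)*(x^2 + 5*x + 6) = x*(x - 4)*(x + 3)*(x + 2)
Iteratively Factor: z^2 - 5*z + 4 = (z - 1)*(z - 4)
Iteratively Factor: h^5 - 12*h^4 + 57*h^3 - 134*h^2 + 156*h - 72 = (h - 3)*(h^4 - 9*h^3 + 30*h^2 - 44*h + 24) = (h - 3)^2*(h^3 - 6*h^2 + 12*h - 8) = (h - 3)^2*(h - 2)*(h^2 - 4*h + 4) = (h - 3)^2*(h - 2)^2*(h - 2)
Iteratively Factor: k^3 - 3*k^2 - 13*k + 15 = (k - 5)*(k^2 + 2*k - 3) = (k - 5)*(k - 1)*(k + 3)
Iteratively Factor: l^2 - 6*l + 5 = (l - 5)*(l - 1)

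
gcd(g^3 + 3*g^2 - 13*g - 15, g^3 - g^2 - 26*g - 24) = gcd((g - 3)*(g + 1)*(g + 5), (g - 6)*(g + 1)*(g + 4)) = g + 1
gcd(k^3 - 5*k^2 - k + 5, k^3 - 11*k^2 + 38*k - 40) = k - 5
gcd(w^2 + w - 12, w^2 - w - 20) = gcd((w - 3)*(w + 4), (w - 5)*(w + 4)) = w + 4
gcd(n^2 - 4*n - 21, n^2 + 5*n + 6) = n + 3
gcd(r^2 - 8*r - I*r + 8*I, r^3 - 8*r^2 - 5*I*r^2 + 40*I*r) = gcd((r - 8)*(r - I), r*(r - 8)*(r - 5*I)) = r - 8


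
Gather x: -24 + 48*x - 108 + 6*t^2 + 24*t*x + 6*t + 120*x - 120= 6*t^2 + 6*t + x*(24*t + 168) - 252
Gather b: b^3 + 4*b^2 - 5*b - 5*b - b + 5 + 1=b^3 + 4*b^2 - 11*b + 6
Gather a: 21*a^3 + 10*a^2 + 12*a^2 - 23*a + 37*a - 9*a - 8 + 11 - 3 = 21*a^3 + 22*a^2 + 5*a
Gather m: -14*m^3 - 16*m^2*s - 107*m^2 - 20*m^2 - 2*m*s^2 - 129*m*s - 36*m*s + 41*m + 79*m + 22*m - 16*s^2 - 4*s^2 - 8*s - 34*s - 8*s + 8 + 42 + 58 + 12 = -14*m^3 + m^2*(-16*s - 127) + m*(-2*s^2 - 165*s + 142) - 20*s^2 - 50*s + 120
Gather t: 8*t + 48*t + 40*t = 96*t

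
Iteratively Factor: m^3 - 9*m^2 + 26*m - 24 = (m - 4)*(m^2 - 5*m + 6) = (m - 4)*(m - 2)*(m - 3)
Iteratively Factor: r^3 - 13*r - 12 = (r + 3)*(r^2 - 3*r - 4) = (r + 1)*(r + 3)*(r - 4)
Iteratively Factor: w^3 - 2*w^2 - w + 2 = (w + 1)*(w^2 - 3*w + 2) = (w - 2)*(w + 1)*(w - 1)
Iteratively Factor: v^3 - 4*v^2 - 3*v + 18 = (v - 3)*(v^2 - v - 6) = (v - 3)*(v + 2)*(v - 3)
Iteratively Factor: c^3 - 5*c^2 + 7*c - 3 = (c - 1)*(c^2 - 4*c + 3) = (c - 3)*(c - 1)*(c - 1)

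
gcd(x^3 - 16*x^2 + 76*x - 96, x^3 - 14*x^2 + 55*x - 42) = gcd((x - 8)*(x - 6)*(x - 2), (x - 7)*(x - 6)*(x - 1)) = x - 6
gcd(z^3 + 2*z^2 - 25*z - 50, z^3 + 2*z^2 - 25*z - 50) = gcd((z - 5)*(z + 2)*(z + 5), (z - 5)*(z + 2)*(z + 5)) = z^3 + 2*z^2 - 25*z - 50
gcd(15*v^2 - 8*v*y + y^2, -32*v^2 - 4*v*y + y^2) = 1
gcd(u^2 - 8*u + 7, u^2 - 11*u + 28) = u - 7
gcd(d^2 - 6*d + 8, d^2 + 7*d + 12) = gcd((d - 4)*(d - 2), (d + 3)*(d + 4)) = 1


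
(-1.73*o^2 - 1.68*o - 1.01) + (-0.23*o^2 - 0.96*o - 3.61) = -1.96*o^2 - 2.64*o - 4.62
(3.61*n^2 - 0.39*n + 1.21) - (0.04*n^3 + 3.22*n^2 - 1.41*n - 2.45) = -0.04*n^3 + 0.39*n^2 + 1.02*n + 3.66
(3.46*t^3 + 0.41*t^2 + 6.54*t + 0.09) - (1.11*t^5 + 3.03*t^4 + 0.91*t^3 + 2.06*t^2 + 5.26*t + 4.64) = -1.11*t^5 - 3.03*t^4 + 2.55*t^3 - 1.65*t^2 + 1.28*t - 4.55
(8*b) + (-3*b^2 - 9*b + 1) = -3*b^2 - b + 1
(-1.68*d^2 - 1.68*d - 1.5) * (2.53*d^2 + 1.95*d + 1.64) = -4.2504*d^4 - 7.5264*d^3 - 9.8262*d^2 - 5.6802*d - 2.46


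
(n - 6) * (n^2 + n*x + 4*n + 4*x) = n^3 + n^2*x - 2*n^2 - 2*n*x - 24*n - 24*x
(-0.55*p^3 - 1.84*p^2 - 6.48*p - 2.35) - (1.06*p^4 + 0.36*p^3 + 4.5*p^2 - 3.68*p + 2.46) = -1.06*p^4 - 0.91*p^3 - 6.34*p^2 - 2.8*p - 4.81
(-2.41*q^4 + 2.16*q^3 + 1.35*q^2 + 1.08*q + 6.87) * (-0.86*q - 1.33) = 2.0726*q^5 + 1.3477*q^4 - 4.0338*q^3 - 2.7243*q^2 - 7.3446*q - 9.1371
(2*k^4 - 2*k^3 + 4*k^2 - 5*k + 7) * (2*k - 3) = 4*k^5 - 10*k^4 + 14*k^3 - 22*k^2 + 29*k - 21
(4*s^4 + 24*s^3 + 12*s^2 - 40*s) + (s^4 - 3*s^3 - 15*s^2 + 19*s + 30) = 5*s^4 + 21*s^3 - 3*s^2 - 21*s + 30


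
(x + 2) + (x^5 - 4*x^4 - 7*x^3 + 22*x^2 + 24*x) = x^5 - 4*x^4 - 7*x^3 + 22*x^2 + 25*x + 2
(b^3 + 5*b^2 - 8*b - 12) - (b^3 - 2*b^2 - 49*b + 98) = 7*b^2 + 41*b - 110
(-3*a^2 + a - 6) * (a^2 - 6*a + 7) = -3*a^4 + 19*a^3 - 33*a^2 + 43*a - 42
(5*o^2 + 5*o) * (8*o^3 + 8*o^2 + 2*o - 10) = 40*o^5 + 80*o^4 + 50*o^3 - 40*o^2 - 50*o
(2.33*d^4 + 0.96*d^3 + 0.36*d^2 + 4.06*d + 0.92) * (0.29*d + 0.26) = 0.6757*d^5 + 0.8842*d^4 + 0.354*d^3 + 1.271*d^2 + 1.3224*d + 0.2392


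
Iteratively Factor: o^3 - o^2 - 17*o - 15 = (o - 5)*(o^2 + 4*o + 3) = (o - 5)*(o + 1)*(o + 3)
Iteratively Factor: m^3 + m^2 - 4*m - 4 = (m - 2)*(m^2 + 3*m + 2) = (m - 2)*(m + 2)*(m + 1)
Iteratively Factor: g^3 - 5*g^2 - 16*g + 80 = (g + 4)*(g^2 - 9*g + 20) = (g - 5)*(g + 4)*(g - 4)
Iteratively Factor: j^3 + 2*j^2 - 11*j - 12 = (j + 1)*(j^2 + j - 12) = (j - 3)*(j + 1)*(j + 4)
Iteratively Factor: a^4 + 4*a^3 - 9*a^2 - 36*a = (a - 3)*(a^3 + 7*a^2 + 12*a) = (a - 3)*(a + 4)*(a^2 + 3*a) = (a - 3)*(a + 3)*(a + 4)*(a)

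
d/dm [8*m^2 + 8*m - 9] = 16*m + 8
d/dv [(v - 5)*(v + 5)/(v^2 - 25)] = 0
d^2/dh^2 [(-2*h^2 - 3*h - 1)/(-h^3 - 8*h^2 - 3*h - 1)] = 2*(2*h^6 + 9*h^5 + 60*h^4 + 185*h^3 + 135*h^2 - 3*h - 6)/(h^9 + 24*h^8 + 201*h^7 + 659*h^6 + 651*h^5 + 426*h^4 + 174*h^3 + 51*h^2 + 9*h + 1)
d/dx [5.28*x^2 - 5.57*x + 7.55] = 10.56*x - 5.57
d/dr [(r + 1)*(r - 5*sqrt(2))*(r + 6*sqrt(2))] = 3*r^2 + 2*r + 2*sqrt(2)*r - 60 + sqrt(2)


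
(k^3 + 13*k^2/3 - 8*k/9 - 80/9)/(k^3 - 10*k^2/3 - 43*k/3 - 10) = (3*k^2 + 8*k - 16)/(3*(k^2 - 5*k - 6))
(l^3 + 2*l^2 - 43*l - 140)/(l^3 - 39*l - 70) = (l + 4)/(l + 2)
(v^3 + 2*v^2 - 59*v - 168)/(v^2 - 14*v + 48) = (v^2 + 10*v + 21)/(v - 6)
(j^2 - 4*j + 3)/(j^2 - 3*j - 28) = (-j^2 + 4*j - 3)/(-j^2 + 3*j + 28)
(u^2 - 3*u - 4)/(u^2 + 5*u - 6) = (u^2 - 3*u - 4)/(u^2 + 5*u - 6)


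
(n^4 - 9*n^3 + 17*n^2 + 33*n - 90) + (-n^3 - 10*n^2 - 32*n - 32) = n^4 - 10*n^3 + 7*n^2 + n - 122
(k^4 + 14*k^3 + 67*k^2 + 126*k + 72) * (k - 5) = k^5 + 9*k^4 - 3*k^3 - 209*k^2 - 558*k - 360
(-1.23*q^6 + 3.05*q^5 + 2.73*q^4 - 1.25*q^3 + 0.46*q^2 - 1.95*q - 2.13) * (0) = 0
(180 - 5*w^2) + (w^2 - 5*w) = -4*w^2 - 5*w + 180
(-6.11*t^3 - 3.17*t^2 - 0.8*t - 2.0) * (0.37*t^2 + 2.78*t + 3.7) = -2.2607*t^5 - 18.1587*t^4 - 31.7156*t^3 - 14.693*t^2 - 8.52*t - 7.4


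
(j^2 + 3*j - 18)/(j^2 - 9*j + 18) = (j + 6)/(j - 6)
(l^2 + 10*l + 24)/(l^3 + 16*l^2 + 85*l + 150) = (l + 4)/(l^2 + 10*l + 25)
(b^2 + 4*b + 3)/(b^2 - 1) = (b + 3)/(b - 1)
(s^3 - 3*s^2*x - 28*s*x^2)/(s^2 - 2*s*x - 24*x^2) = s*(-s + 7*x)/(-s + 6*x)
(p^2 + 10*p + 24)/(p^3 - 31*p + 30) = (p + 4)/(p^2 - 6*p + 5)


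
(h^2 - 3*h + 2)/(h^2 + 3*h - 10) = (h - 1)/(h + 5)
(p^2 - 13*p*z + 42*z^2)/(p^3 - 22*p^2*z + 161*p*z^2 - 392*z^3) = (p - 6*z)/(p^2 - 15*p*z + 56*z^2)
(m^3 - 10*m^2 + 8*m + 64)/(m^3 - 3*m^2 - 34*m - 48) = (m - 4)/(m + 3)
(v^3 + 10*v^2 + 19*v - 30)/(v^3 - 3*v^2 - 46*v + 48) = (v + 5)/(v - 8)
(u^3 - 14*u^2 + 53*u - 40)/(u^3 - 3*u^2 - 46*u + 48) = (u - 5)/(u + 6)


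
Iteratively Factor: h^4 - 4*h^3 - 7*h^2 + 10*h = (h - 1)*(h^3 - 3*h^2 - 10*h) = (h - 5)*(h - 1)*(h^2 + 2*h) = (h - 5)*(h - 1)*(h + 2)*(h)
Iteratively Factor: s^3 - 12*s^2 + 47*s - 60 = (s - 5)*(s^2 - 7*s + 12) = (s - 5)*(s - 4)*(s - 3)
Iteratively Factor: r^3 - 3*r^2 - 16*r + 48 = (r - 4)*(r^2 + r - 12) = (r - 4)*(r - 3)*(r + 4)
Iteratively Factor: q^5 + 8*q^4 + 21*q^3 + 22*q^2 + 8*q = (q + 1)*(q^4 + 7*q^3 + 14*q^2 + 8*q) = (q + 1)^2*(q^3 + 6*q^2 + 8*q) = (q + 1)^2*(q + 4)*(q^2 + 2*q) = (q + 1)^2*(q + 2)*(q + 4)*(q)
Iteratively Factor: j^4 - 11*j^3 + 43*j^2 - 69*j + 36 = (j - 3)*(j^3 - 8*j^2 + 19*j - 12) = (j - 3)*(j - 1)*(j^2 - 7*j + 12) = (j - 3)^2*(j - 1)*(j - 4)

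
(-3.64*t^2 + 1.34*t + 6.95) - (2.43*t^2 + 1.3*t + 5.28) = -6.07*t^2 + 0.04*t + 1.67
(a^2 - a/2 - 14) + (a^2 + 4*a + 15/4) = 2*a^2 + 7*a/2 - 41/4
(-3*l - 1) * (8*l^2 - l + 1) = -24*l^3 - 5*l^2 - 2*l - 1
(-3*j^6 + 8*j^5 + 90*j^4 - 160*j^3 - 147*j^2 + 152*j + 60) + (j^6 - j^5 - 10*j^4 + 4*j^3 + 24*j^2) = -2*j^6 + 7*j^5 + 80*j^4 - 156*j^3 - 123*j^2 + 152*j + 60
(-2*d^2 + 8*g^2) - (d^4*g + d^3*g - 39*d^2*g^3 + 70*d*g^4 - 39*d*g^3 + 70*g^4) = -d^4*g - d^3*g + 39*d^2*g^3 - 2*d^2 - 70*d*g^4 + 39*d*g^3 - 70*g^4 + 8*g^2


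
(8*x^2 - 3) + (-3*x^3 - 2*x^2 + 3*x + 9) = -3*x^3 + 6*x^2 + 3*x + 6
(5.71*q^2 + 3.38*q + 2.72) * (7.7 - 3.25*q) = -18.5575*q^3 + 32.982*q^2 + 17.186*q + 20.944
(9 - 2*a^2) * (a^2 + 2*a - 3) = -2*a^4 - 4*a^3 + 15*a^2 + 18*a - 27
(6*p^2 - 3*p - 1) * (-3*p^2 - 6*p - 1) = -18*p^4 - 27*p^3 + 15*p^2 + 9*p + 1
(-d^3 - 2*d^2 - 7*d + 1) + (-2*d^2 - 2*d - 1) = -d^3 - 4*d^2 - 9*d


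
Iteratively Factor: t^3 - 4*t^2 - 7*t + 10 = (t - 1)*(t^2 - 3*t - 10) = (t - 5)*(t - 1)*(t + 2)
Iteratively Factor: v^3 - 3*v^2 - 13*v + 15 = (v - 1)*(v^2 - 2*v - 15) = (v - 5)*(v - 1)*(v + 3)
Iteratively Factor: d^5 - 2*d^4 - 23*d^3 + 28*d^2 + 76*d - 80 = (d - 2)*(d^4 - 23*d^2 - 18*d + 40) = (d - 2)*(d + 2)*(d^3 - 2*d^2 - 19*d + 20) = (d - 2)*(d - 1)*(d + 2)*(d^2 - d - 20) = (d - 5)*(d - 2)*(d - 1)*(d + 2)*(d + 4)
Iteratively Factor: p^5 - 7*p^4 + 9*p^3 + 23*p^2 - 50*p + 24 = (p - 4)*(p^4 - 3*p^3 - 3*p^2 + 11*p - 6) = (p - 4)*(p + 2)*(p^3 - 5*p^2 + 7*p - 3) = (p - 4)*(p - 3)*(p + 2)*(p^2 - 2*p + 1) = (p - 4)*(p - 3)*(p - 1)*(p + 2)*(p - 1)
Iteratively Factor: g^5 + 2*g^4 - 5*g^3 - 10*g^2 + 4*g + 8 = (g + 2)*(g^4 - 5*g^2 + 4) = (g - 2)*(g + 2)*(g^3 + 2*g^2 - g - 2) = (g - 2)*(g + 1)*(g + 2)*(g^2 + g - 2) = (g - 2)*(g - 1)*(g + 1)*(g + 2)*(g + 2)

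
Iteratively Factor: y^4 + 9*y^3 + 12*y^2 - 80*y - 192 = (y + 4)*(y^3 + 5*y^2 - 8*y - 48) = (y + 4)^2*(y^2 + y - 12) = (y + 4)^3*(y - 3)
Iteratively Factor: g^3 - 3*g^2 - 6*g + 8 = (g + 2)*(g^2 - 5*g + 4) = (g - 4)*(g + 2)*(g - 1)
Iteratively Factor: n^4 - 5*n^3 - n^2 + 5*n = (n - 1)*(n^3 - 4*n^2 - 5*n) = (n - 5)*(n - 1)*(n^2 + n) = n*(n - 5)*(n - 1)*(n + 1)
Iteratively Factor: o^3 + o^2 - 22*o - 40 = (o + 2)*(o^2 - o - 20) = (o - 5)*(o + 2)*(o + 4)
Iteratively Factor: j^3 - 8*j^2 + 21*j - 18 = (j - 3)*(j^2 - 5*j + 6) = (j - 3)^2*(j - 2)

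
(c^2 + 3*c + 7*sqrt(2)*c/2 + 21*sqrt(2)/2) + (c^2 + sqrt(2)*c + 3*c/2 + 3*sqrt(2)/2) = 2*c^2 + 9*c/2 + 9*sqrt(2)*c/2 + 12*sqrt(2)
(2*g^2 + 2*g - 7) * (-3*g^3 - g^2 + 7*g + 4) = -6*g^5 - 8*g^4 + 33*g^3 + 29*g^2 - 41*g - 28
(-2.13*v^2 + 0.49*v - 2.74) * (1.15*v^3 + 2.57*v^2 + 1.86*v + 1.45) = -2.4495*v^5 - 4.9106*v^4 - 5.8535*v^3 - 9.2189*v^2 - 4.3859*v - 3.973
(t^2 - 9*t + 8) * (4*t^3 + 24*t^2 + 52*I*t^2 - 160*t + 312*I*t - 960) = 4*t^5 - 12*t^4 + 52*I*t^4 - 344*t^3 - 156*I*t^3 + 672*t^2 - 2392*I*t^2 + 7360*t + 2496*I*t - 7680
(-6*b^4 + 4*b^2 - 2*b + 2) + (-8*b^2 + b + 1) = -6*b^4 - 4*b^2 - b + 3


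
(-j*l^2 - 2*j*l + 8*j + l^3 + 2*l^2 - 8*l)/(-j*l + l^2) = l + 2 - 8/l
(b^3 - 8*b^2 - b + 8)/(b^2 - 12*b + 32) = (b^2 - 1)/(b - 4)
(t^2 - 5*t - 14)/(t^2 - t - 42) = (t + 2)/(t + 6)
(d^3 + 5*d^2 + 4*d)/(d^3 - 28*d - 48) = d*(d + 1)/(d^2 - 4*d - 12)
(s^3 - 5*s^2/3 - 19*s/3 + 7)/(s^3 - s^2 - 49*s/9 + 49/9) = 3*(s - 3)/(3*s - 7)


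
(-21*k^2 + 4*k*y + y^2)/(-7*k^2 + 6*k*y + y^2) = (-3*k + y)/(-k + y)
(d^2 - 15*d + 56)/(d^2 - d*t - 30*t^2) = (-d^2 + 15*d - 56)/(-d^2 + d*t + 30*t^2)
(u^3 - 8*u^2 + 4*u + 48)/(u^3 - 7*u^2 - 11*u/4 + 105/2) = 4*(u^2 - 2*u - 8)/(4*u^2 - 4*u - 35)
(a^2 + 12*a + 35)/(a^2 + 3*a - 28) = (a + 5)/(a - 4)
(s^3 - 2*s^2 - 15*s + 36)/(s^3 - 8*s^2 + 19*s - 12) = (s^2 + s - 12)/(s^2 - 5*s + 4)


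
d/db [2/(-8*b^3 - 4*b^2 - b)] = 2*(24*b^2 + 8*b + 1)/(b^2*(8*b^2 + 4*b + 1)^2)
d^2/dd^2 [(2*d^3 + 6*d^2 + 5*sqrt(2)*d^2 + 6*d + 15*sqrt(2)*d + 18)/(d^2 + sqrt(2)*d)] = 18*(sqrt(2)*d^3 + 6*d^2 + 6*sqrt(2)*d + 4)/(d^3*(d^3 + 3*sqrt(2)*d^2 + 6*d + 2*sqrt(2)))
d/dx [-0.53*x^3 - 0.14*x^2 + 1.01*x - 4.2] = -1.59*x^2 - 0.28*x + 1.01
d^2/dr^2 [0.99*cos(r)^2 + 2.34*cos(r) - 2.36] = 3.96*sin(r)^2 - 2.34*cos(r) - 1.98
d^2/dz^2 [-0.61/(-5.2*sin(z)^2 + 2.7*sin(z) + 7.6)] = (65.9776*sin(z)^4 - 25.6932*sin(z)^3 + 1.90929999999997*sin(z)^2 + 38.8692*sin(z) - 57.1082)/(-5.2*sin(z)^2 + 2.7*sin(z) + 7.6)^3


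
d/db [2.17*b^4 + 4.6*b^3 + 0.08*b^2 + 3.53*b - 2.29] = 8.68*b^3 + 13.8*b^2 + 0.16*b + 3.53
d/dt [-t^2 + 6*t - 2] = 6 - 2*t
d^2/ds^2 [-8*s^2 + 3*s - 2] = -16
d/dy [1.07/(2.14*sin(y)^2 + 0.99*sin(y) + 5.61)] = -(4.5796*sin(y) + 1.0593)*cos(y)/(2.14*sin(y)^2 + 0.99*sin(y) + 5.61)^2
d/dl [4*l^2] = 8*l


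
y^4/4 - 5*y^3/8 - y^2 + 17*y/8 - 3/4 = (y/4 + 1/2)*(y - 3)*(y - 1)*(y - 1/2)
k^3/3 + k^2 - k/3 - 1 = (k/3 + 1)*(k - 1)*(k + 1)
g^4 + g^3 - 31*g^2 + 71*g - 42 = (g - 3)*(g - 2)*(g - 1)*(g + 7)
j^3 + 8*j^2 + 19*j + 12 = (j + 1)*(j + 3)*(j + 4)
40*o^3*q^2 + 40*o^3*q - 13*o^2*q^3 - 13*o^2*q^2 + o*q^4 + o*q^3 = q*(-8*o + q)*(-5*o + q)*(o*q + o)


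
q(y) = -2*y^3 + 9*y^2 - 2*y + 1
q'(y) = -6*y^2 + 18*y - 2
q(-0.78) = 8.98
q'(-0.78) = -19.69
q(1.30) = 9.22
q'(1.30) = 11.26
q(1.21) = 8.21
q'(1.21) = 11.00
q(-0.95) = 12.74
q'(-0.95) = -24.52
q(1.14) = 7.45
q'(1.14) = 10.72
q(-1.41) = 27.32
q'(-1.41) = -39.31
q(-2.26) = 74.57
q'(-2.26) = -73.33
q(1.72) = 14.01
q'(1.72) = 11.21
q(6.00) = -119.00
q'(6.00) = -110.00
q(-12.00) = 4777.00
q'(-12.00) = -1082.00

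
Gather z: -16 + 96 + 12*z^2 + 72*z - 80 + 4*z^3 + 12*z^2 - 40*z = 4*z^3 + 24*z^2 + 32*z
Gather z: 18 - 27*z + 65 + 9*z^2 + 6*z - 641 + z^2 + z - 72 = 10*z^2 - 20*z - 630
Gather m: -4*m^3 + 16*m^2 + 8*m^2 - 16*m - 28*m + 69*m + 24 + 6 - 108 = -4*m^3 + 24*m^2 + 25*m - 78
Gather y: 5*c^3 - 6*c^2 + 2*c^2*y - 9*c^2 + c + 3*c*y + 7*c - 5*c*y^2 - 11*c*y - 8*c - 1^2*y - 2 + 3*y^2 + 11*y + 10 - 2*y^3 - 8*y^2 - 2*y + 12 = 5*c^3 - 15*c^2 - 2*y^3 + y^2*(-5*c - 5) + y*(2*c^2 - 8*c + 8) + 20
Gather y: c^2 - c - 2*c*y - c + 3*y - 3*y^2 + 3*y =c^2 - 2*c - 3*y^2 + y*(6 - 2*c)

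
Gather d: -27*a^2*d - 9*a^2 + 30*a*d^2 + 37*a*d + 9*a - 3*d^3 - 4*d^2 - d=-9*a^2 + 9*a - 3*d^3 + d^2*(30*a - 4) + d*(-27*a^2 + 37*a - 1)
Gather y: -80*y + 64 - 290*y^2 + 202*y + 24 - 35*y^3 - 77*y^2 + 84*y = -35*y^3 - 367*y^2 + 206*y + 88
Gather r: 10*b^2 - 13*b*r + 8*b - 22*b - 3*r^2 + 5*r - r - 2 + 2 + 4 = 10*b^2 - 14*b - 3*r^2 + r*(4 - 13*b) + 4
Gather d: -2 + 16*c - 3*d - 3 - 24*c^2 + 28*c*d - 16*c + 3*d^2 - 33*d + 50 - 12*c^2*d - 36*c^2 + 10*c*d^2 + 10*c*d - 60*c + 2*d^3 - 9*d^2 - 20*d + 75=-60*c^2 - 60*c + 2*d^3 + d^2*(10*c - 6) + d*(-12*c^2 + 38*c - 56) + 120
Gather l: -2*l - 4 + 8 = 4 - 2*l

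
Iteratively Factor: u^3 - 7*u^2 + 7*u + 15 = (u + 1)*(u^2 - 8*u + 15) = (u - 3)*(u + 1)*(u - 5)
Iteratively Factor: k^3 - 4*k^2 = (k - 4)*(k^2) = k*(k - 4)*(k)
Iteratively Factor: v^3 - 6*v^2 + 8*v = (v - 4)*(v^2 - 2*v) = (v - 4)*(v - 2)*(v)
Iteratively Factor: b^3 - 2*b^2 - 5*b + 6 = (b - 3)*(b^2 + b - 2) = (b - 3)*(b + 2)*(b - 1)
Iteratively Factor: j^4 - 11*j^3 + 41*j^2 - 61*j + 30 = (j - 2)*(j^3 - 9*j^2 + 23*j - 15) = (j - 3)*(j - 2)*(j^2 - 6*j + 5) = (j - 3)*(j - 2)*(j - 1)*(j - 5)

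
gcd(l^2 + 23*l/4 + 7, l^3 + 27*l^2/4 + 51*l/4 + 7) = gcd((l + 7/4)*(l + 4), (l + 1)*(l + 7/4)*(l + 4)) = l^2 + 23*l/4 + 7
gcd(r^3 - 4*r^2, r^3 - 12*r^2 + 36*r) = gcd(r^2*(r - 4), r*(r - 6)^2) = r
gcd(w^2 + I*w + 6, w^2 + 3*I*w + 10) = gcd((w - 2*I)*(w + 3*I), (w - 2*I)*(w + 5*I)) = w - 2*I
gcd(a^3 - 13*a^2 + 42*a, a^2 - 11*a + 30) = a - 6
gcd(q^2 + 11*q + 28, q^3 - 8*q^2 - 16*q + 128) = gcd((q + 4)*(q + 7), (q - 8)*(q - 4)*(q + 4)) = q + 4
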